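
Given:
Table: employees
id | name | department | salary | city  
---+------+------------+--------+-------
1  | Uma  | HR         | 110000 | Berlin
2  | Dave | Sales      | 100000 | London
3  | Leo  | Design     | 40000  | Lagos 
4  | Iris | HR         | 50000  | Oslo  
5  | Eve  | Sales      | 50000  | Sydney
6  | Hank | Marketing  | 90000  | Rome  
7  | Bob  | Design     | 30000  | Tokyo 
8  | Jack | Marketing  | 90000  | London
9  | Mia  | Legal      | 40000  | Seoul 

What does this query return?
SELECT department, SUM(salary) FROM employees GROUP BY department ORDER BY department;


Summing salary within each department:
  Design: 40000 + 30000 = 70000
  HR: 110000 + 50000 = 160000
  Legal: 40000 = 40000
  Marketing: 90000 + 90000 = 180000
  Sales: 100000 + 50000 = 150000


5 groups:
Design, 70000
HR, 160000
Legal, 40000
Marketing, 180000
Sales, 150000


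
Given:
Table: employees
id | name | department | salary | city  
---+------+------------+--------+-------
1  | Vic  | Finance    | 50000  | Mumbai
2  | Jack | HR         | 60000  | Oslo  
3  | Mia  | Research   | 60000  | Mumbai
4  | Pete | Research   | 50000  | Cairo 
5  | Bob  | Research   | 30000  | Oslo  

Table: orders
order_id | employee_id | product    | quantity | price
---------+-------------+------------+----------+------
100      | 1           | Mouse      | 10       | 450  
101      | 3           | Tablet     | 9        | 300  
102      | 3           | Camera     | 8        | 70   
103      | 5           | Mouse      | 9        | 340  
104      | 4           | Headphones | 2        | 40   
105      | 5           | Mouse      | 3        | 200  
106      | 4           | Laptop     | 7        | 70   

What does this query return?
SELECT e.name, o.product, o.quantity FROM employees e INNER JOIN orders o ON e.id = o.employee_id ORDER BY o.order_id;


Joining employees.id = orders.employee_id:
  employee Vic (id=1) -> order Mouse
  employee Mia (id=3) -> order Tablet
  employee Mia (id=3) -> order Camera
  employee Bob (id=5) -> order Mouse
  employee Pete (id=4) -> order Headphones
  employee Bob (id=5) -> order Mouse
  employee Pete (id=4) -> order Laptop


7 rows:
Vic, Mouse, 10
Mia, Tablet, 9
Mia, Camera, 8
Bob, Mouse, 9
Pete, Headphones, 2
Bob, Mouse, 3
Pete, Laptop, 7


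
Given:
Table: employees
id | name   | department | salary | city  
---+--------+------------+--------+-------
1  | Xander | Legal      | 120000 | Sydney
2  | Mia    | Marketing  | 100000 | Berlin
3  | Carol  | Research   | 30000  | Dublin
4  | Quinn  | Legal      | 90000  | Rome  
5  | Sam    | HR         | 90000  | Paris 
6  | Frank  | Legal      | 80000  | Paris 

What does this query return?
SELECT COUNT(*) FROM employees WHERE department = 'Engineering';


Counting rows where department = 'Engineering'


0


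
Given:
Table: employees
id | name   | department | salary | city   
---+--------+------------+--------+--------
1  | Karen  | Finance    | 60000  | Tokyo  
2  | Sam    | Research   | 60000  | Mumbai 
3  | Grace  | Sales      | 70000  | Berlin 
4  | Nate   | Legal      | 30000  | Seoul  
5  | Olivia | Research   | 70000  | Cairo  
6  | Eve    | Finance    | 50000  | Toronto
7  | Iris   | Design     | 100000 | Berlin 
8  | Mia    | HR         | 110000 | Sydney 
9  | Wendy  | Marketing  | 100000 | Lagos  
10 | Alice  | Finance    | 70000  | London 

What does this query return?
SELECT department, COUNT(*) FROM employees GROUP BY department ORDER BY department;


Assigning each row to its department group:
  Karen -> Finance
  Sam -> Research
  Grace -> Sales
  Nate -> Legal
  Olivia -> Research
  Eve -> Finance
  Iris -> Design
  Mia -> HR
  Wendy -> Marketing
  Alice -> Finance


7 groups:
Design, 1
Finance, 3
HR, 1
Legal, 1
Marketing, 1
Research, 2
Sales, 1


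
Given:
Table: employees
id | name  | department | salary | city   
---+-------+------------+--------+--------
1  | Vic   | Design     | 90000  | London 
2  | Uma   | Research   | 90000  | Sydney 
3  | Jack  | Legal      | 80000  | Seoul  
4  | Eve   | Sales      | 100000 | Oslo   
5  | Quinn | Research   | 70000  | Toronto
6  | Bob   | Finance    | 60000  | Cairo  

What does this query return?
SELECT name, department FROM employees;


Projecting columns: name, department

6 rows:
Vic, Design
Uma, Research
Jack, Legal
Eve, Sales
Quinn, Research
Bob, Finance


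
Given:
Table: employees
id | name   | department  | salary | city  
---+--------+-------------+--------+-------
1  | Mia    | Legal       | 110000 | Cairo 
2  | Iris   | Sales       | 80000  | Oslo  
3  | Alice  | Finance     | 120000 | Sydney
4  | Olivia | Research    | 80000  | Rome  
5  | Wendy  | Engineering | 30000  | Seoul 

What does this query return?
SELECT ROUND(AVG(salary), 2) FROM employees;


SUM(salary) = 420000
COUNT = 5
ROUND(AVG, 2) = ROUND(420000 / 5, 2) = 84000.0

84000.0


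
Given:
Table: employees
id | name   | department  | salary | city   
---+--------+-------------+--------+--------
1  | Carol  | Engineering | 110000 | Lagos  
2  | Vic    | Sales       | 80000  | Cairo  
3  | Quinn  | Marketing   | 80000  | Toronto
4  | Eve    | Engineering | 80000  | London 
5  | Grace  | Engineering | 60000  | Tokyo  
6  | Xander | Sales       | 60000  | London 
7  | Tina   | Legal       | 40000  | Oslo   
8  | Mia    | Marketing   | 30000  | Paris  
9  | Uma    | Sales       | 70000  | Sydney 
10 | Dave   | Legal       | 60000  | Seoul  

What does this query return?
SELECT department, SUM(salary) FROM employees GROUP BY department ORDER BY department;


Summing salary within each department:
  Engineering: 110000 + 80000 + 60000 = 250000
  Legal: 40000 + 60000 = 100000
  Marketing: 80000 + 30000 = 110000
  Sales: 80000 + 60000 + 70000 = 210000


4 groups:
Engineering, 250000
Legal, 100000
Marketing, 110000
Sales, 210000


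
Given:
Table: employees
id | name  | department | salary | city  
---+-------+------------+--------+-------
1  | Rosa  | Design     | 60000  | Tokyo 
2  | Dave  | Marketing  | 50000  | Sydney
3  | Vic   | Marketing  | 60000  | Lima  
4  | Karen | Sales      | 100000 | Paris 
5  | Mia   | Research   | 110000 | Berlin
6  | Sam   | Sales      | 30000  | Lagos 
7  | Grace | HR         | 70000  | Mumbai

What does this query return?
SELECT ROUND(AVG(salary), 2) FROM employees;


SUM(salary) = 480000
COUNT = 7
ROUND(AVG, 2) = ROUND(480000 / 7, 2) = 68571.43

68571.43


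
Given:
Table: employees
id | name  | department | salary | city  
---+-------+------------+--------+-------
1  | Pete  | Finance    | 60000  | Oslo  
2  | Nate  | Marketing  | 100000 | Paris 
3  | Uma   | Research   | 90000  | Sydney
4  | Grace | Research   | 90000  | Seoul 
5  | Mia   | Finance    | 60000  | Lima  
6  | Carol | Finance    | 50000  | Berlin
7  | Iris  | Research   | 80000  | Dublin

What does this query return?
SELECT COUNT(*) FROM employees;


COUNT(*) counts all rows

7


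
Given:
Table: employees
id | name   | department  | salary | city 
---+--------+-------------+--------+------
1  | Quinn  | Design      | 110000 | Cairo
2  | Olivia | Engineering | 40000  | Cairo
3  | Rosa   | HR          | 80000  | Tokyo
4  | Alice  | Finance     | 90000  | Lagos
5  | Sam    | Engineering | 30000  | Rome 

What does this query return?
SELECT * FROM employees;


SELECT * returns all 5 rows with all columns

5 rows:
1, Quinn, Design, 110000, Cairo
2, Olivia, Engineering, 40000, Cairo
3, Rosa, HR, 80000, Tokyo
4, Alice, Finance, 90000, Lagos
5, Sam, Engineering, 30000, Rome


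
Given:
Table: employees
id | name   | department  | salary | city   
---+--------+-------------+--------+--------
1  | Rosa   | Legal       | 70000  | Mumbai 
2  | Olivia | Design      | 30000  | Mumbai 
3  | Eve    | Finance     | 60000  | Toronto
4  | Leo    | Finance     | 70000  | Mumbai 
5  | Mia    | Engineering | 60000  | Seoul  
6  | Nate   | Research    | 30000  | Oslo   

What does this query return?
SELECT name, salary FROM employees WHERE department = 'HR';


Filtering: department = 'HR'
Matching rows: 0

Empty result set (0 rows)


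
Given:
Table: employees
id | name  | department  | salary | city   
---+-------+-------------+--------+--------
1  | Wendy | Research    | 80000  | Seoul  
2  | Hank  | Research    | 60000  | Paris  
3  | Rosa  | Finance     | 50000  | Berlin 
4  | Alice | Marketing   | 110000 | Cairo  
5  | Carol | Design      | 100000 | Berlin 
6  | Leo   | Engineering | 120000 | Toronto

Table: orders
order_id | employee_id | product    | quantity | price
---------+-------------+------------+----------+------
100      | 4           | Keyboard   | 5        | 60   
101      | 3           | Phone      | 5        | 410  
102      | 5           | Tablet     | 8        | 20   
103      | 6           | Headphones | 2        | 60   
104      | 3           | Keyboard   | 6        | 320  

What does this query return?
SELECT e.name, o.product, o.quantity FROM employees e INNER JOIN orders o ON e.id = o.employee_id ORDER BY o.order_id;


Joining employees.id = orders.employee_id:
  employee Alice (id=4) -> order Keyboard
  employee Rosa (id=3) -> order Phone
  employee Carol (id=5) -> order Tablet
  employee Leo (id=6) -> order Headphones
  employee Rosa (id=3) -> order Keyboard


5 rows:
Alice, Keyboard, 5
Rosa, Phone, 5
Carol, Tablet, 8
Leo, Headphones, 2
Rosa, Keyboard, 6


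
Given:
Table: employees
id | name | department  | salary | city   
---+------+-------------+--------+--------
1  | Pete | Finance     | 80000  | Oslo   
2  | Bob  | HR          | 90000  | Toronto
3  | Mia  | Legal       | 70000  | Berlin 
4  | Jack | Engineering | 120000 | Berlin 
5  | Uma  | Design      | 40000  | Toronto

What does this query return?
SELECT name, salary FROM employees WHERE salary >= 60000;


Filtering: salary >= 60000
Matching: 4 rows

4 rows:
Pete, 80000
Bob, 90000
Mia, 70000
Jack, 120000


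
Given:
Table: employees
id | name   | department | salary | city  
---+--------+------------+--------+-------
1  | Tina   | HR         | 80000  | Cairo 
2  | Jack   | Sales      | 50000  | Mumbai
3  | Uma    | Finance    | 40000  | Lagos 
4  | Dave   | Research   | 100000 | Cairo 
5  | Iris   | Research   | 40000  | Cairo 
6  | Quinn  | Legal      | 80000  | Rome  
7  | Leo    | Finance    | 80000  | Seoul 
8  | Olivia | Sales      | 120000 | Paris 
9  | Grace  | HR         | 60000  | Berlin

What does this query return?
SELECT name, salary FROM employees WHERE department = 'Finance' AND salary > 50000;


Filtering: department = 'Finance' AND salary > 50000
Matching: 1 rows

1 rows:
Leo, 80000


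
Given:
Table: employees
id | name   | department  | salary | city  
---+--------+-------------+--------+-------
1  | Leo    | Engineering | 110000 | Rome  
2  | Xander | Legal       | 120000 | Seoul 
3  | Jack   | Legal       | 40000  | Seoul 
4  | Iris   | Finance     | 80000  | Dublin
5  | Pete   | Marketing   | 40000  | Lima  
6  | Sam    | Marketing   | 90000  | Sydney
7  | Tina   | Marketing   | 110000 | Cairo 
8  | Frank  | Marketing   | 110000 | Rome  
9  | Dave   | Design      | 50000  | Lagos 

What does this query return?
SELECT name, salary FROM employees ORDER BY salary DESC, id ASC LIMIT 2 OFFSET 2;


Sort by salary DESC (id ASC tiebreak), then skip 2 and take 2
Rows 3 through 4

2 rows:
Tina, 110000
Frank, 110000


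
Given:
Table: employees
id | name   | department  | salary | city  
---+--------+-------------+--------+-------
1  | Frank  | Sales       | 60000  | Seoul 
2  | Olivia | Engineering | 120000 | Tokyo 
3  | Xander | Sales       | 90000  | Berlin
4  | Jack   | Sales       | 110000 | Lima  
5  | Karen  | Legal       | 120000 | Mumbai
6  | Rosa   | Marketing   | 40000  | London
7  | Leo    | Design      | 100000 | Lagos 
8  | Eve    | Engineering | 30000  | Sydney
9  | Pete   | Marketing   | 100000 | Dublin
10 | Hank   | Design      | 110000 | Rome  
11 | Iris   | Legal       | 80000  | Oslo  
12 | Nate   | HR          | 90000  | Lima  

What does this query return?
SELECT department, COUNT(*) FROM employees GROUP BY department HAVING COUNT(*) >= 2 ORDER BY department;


Groups with count >= 2:
  Design: 2 -> PASS
  Engineering: 2 -> PASS
  Legal: 2 -> PASS
  Marketing: 2 -> PASS
  Sales: 3 -> PASS
  HR: 1 -> filtered out


5 groups:
Design, 2
Engineering, 2
Legal, 2
Marketing, 2
Sales, 3


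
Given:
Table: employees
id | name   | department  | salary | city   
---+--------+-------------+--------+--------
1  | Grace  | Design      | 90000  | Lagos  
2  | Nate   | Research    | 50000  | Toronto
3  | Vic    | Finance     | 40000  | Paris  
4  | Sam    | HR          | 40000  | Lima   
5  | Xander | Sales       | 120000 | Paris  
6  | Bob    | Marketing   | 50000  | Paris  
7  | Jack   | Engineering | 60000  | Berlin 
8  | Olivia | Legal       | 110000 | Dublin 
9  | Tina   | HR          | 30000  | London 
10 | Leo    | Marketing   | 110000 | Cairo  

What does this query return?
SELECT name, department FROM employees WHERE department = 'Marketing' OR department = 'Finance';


Filtering: department = 'Marketing' OR 'Finance'
Matching: 3 rows

3 rows:
Vic, Finance
Bob, Marketing
Leo, Marketing


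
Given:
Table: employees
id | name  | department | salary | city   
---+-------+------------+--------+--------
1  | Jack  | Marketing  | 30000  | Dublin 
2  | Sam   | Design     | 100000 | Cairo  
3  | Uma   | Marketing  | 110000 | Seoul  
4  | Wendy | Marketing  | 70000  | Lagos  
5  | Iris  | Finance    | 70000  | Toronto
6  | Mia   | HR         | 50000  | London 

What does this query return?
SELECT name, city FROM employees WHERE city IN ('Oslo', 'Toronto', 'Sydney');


Filtering: city IN ('Oslo', 'Toronto', 'Sydney')
Matching: 1 rows

1 rows:
Iris, Toronto


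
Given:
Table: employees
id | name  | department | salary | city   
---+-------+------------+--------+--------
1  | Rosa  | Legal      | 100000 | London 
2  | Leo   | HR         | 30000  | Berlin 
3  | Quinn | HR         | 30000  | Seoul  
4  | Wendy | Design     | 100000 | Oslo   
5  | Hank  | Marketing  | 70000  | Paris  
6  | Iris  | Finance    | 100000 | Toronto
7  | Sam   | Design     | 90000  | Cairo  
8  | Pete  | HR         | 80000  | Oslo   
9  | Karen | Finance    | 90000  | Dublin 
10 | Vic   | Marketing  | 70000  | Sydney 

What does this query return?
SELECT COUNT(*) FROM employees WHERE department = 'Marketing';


Counting rows where department = 'Marketing'
  Hank -> MATCH
  Vic -> MATCH


2


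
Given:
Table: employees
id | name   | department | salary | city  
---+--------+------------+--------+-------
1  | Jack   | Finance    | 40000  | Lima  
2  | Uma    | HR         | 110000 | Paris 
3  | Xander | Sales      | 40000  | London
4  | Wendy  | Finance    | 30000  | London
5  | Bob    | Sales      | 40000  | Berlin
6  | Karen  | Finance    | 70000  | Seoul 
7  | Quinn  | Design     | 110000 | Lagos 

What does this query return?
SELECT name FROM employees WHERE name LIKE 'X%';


LIKE 'X%' matches names starting with 'X'
Matching: 1

1 rows:
Xander


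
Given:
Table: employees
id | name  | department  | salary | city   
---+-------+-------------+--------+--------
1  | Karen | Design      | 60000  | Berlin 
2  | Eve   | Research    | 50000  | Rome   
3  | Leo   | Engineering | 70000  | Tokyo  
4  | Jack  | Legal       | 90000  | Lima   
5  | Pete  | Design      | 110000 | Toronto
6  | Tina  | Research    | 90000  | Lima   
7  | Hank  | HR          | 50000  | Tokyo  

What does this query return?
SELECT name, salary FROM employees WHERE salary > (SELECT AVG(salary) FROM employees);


Subquery: AVG(salary) = 74285.71
Filtering: salary > 74285.71
  Jack (90000) -> MATCH
  Pete (110000) -> MATCH
  Tina (90000) -> MATCH


3 rows:
Jack, 90000
Pete, 110000
Tina, 90000


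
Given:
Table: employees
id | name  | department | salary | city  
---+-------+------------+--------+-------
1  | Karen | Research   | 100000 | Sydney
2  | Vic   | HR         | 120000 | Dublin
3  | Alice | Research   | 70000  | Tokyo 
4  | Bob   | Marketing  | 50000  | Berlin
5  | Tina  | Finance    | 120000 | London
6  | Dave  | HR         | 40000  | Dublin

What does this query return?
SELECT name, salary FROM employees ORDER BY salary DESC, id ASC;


Sorting by salary DESC, then id ASC for ties

6 rows:
Vic, 120000
Tina, 120000
Karen, 100000
Alice, 70000
Bob, 50000
Dave, 40000


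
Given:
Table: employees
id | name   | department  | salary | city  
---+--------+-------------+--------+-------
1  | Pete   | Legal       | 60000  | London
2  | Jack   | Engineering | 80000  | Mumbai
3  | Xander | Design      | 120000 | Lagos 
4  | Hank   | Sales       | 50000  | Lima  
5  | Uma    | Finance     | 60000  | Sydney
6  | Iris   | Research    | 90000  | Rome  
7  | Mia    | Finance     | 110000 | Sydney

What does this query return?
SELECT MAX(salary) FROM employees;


Salaries: 60000, 80000, 120000, 50000, 60000, 90000, 110000
MAX = 120000

120000


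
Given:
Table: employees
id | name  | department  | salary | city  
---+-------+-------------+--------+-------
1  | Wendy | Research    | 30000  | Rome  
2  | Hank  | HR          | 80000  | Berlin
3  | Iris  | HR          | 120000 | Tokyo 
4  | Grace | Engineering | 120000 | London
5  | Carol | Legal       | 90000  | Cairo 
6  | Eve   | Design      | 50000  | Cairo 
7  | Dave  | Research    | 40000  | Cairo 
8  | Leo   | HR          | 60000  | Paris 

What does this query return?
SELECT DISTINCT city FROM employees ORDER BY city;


All 'city' values (row order): Rome, Berlin, Tokyo, London, Cairo, Cairo, Cairo, Paris
Removing duplicates leaves 6 unique value(s).

6 values:
Berlin
Cairo
London
Paris
Rome
Tokyo


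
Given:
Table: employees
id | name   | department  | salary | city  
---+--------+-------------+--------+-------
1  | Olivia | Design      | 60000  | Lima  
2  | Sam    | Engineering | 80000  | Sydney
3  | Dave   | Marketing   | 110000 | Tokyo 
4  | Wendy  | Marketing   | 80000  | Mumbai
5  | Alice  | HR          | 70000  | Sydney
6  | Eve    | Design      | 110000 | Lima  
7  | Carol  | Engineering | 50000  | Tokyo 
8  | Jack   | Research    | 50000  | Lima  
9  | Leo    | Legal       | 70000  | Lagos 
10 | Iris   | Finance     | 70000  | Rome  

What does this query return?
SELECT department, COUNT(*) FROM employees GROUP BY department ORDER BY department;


Assigning each row to its department group:
  Olivia -> Design
  Sam -> Engineering
  Dave -> Marketing
  Wendy -> Marketing
  Alice -> HR
  Eve -> Design
  Carol -> Engineering
  Jack -> Research
  Leo -> Legal
  Iris -> Finance


7 groups:
Design, 2
Engineering, 2
Finance, 1
HR, 1
Legal, 1
Marketing, 2
Research, 1


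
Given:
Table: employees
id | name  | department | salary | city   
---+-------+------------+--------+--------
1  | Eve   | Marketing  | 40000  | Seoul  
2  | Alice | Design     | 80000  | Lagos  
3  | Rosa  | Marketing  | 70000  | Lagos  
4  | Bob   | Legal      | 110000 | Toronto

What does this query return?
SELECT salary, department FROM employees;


Projecting columns: salary, department

4 rows:
40000, Marketing
80000, Design
70000, Marketing
110000, Legal


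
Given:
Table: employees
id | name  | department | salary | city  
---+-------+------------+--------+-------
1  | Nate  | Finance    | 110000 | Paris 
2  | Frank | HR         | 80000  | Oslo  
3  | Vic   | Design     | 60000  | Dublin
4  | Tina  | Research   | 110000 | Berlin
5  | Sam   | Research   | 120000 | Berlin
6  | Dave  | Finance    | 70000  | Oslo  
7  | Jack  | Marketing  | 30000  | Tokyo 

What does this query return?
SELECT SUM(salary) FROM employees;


SUM(salary) = 110000 + 80000 + 60000 + 110000 + 120000 + 70000 + 30000 = 580000

580000


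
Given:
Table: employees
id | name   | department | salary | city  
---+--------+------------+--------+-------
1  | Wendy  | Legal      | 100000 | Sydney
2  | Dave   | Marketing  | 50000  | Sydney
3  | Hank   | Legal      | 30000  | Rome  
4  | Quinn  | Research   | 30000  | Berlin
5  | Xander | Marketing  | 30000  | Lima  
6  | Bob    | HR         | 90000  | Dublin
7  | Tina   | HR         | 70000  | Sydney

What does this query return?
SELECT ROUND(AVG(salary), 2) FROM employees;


SUM(salary) = 400000
COUNT = 7
ROUND(AVG, 2) = ROUND(400000 / 7, 2) = 57142.86

57142.86


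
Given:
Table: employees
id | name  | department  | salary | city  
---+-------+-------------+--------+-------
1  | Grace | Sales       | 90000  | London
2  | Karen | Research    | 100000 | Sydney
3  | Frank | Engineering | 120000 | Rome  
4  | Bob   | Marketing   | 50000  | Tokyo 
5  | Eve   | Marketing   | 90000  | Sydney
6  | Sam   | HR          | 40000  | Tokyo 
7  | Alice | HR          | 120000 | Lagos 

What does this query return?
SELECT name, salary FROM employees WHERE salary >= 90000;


Filtering: salary >= 90000
Matching: 5 rows

5 rows:
Grace, 90000
Karen, 100000
Frank, 120000
Eve, 90000
Alice, 120000


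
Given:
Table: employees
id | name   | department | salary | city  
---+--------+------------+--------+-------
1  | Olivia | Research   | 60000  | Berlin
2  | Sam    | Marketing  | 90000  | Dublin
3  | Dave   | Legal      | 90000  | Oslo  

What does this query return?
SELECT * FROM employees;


SELECT * returns all 3 rows with all columns

3 rows:
1, Olivia, Research, 60000, Berlin
2, Sam, Marketing, 90000, Dublin
3, Dave, Legal, 90000, Oslo


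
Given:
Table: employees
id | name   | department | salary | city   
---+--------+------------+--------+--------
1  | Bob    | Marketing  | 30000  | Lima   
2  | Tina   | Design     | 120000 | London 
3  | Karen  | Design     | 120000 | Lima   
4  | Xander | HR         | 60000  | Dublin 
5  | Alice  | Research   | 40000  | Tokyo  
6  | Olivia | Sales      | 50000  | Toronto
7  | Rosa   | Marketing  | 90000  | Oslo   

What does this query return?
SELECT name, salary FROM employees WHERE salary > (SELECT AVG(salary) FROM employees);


Subquery: AVG(salary) = 72857.14
Filtering: salary > 72857.14
  Tina (120000) -> MATCH
  Karen (120000) -> MATCH
  Rosa (90000) -> MATCH


3 rows:
Tina, 120000
Karen, 120000
Rosa, 90000


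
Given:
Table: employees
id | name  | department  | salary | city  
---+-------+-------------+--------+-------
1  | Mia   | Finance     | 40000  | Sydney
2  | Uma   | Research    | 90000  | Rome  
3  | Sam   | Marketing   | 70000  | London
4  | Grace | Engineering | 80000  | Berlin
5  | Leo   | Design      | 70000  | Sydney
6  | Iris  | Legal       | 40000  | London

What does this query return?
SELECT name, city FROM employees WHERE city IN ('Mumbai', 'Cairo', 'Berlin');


Filtering: city IN ('Mumbai', 'Cairo', 'Berlin')
Matching: 1 rows

1 rows:
Grace, Berlin


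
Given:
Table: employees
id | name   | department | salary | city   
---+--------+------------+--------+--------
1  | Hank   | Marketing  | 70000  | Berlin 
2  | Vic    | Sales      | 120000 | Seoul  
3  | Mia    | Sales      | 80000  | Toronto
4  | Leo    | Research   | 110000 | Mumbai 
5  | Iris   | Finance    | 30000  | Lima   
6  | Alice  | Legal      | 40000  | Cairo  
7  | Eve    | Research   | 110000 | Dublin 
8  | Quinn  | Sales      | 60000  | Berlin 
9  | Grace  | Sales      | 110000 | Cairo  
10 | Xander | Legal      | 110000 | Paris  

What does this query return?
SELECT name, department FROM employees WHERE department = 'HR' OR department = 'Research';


Filtering: department = 'HR' OR 'Research'
Matching: 2 rows

2 rows:
Leo, Research
Eve, Research


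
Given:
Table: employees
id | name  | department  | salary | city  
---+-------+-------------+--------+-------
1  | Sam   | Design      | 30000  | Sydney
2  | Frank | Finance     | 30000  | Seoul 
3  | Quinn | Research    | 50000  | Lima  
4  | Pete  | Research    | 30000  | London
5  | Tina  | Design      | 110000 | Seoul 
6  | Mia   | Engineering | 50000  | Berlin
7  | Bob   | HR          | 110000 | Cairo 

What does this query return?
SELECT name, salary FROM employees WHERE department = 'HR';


Filtering: department = 'HR'
Matching rows: 1

1 rows:
Bob, 110000


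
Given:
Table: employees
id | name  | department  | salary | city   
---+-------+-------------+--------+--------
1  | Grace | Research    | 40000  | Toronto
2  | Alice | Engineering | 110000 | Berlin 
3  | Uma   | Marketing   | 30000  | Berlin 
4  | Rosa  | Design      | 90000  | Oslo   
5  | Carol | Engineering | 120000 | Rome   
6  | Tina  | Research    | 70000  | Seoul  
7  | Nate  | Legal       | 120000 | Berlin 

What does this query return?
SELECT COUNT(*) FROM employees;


COUNT(*) counts all rows

7


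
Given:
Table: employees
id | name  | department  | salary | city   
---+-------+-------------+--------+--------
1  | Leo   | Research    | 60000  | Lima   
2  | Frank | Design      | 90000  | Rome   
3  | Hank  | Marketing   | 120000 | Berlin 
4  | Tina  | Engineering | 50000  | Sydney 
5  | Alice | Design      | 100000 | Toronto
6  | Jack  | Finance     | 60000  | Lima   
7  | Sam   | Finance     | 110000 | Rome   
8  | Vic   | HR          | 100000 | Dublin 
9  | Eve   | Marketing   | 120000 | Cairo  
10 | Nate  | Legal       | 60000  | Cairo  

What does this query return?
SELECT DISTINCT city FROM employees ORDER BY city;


All 'city' values (row order): Lima, Rome, Berlin, Sydney, Toronto, Lima, Rome, Dublin, Cairo, Cairo
Removing duplicates leaves 7 unique value(s).

7 values:
Berlin
Cairo
Dublin
Lima
Rome
Sydney
Toronto


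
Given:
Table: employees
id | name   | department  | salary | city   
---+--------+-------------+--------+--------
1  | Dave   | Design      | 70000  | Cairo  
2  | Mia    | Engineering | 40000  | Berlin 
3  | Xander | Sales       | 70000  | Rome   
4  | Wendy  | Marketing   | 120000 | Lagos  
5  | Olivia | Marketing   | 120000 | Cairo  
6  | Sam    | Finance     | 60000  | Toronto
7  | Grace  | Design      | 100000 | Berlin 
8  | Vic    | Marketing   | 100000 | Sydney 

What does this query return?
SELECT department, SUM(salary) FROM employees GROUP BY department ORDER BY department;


Summing salary within each department:
  Design: 70000 + 100000 = 170000
  Engineering: 40000 = 40000
  Finance: 60000 = 60000
  Marketing: 120000 + 120000 + 100000 = 340000
  Sales: 70000 = 70000


5 groups:
Design, 170000
Engineering, 40000
Finance, 60000
Marketing, 340000
Sales, 70000


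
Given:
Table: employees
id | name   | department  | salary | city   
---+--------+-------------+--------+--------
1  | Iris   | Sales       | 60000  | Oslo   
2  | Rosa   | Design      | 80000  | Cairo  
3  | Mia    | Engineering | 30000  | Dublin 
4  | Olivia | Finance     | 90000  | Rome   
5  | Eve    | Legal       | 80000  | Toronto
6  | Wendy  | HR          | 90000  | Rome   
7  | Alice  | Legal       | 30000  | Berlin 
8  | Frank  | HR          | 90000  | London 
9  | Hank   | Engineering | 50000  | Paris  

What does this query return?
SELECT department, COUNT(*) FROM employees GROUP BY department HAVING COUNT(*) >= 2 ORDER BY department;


Groups with count >= 2:
  Engineering: 2 -> PASS
  HR: 2 -> PASS
  Legal: 2 -> PASS
  Design: 1 -> filtered out
  Finance: 1 -> filtered out
  Sales: 1 -> filtered out


3 groups:
Engineering, 2
HR, 2
Legal, 2


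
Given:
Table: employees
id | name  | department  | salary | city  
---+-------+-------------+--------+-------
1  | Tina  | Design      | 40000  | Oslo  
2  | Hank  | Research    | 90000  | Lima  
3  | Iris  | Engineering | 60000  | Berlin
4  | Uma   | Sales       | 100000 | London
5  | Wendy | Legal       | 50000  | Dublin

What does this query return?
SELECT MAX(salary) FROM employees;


Salaries: 40000, 90000, 60000, 100000, 50000
MAX = 100000

100000


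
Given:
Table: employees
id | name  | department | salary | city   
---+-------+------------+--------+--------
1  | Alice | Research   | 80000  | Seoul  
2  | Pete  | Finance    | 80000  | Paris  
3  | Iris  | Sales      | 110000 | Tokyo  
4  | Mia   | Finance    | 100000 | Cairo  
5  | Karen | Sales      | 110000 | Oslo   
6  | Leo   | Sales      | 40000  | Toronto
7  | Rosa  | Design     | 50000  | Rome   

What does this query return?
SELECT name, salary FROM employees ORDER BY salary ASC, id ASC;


Sorting by salary ASC, then id ASC for ties

7 rows:
Leo, 40000
Rosa, 50000
Alice, 80000
Pete, 80000
Mia, 100000
Iris, 110000
Karen, 110000


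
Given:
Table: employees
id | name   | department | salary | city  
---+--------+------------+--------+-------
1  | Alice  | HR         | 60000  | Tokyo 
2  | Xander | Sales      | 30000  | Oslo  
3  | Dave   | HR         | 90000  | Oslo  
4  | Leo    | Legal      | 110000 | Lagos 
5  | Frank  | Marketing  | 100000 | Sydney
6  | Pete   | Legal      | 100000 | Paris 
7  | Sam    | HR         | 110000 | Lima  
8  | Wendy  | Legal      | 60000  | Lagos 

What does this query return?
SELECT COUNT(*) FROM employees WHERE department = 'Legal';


Counting rows where department = 'Legal'
  Leo -> MATCH
  Pete -> MATCH
  Wendy -> MATCH


3


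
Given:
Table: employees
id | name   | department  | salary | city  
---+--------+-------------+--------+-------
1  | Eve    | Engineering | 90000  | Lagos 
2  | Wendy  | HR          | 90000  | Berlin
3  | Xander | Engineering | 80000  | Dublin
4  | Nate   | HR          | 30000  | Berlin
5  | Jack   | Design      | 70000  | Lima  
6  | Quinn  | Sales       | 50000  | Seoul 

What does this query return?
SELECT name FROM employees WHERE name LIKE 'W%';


LIKE 'W%' matches names starting with 'W'
Matching: 1

1 rows:
Wendy


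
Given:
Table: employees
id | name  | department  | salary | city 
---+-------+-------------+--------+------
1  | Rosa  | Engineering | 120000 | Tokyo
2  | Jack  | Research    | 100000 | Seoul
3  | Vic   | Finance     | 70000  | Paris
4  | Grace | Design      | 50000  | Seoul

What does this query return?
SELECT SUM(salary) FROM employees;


SUM(salary) = 120000 + 100000 + 70000 + 50000 = 340000

340000


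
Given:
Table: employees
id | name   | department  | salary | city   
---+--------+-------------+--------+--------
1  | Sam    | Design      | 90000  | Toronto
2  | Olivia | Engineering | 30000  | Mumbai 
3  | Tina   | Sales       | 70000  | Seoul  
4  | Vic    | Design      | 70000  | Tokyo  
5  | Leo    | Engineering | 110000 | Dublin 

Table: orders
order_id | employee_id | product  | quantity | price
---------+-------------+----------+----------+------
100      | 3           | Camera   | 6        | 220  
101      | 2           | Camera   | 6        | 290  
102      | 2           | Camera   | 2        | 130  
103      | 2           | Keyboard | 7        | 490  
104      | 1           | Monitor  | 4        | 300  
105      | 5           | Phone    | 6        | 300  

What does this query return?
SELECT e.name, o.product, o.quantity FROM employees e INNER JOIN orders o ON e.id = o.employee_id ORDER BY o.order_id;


Joining employees.id = orders.employee_id:
  employee Tina (id=3) -> order Camera
  employee Olivia (id=2) -> order Camera
  employee Olivia (id=2) -> order Camera
  employee Olivia (id=2) -> order Keyboard
  employee Sam (id=1) -> order Monitor
  employee Leo (id=5) -> order Phone


6 rows:
Tina, Camera, 6
Olivia, Camera, 6
Olivia, Camera, 2
Olivia, Keyboard, 7
Sam, Monitor, 4
Leo, Phone, 6


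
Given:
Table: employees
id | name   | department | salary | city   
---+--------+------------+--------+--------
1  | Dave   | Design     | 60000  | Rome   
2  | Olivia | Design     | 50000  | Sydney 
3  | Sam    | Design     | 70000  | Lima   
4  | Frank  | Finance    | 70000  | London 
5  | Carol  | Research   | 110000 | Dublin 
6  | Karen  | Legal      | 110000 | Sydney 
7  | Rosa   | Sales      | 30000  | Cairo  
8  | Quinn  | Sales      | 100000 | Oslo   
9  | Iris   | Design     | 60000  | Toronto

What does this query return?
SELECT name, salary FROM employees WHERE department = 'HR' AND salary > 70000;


Filtering: department = 'HR' AND salary > 70000
Matching: 0 rows

Empty result set (0 rows)


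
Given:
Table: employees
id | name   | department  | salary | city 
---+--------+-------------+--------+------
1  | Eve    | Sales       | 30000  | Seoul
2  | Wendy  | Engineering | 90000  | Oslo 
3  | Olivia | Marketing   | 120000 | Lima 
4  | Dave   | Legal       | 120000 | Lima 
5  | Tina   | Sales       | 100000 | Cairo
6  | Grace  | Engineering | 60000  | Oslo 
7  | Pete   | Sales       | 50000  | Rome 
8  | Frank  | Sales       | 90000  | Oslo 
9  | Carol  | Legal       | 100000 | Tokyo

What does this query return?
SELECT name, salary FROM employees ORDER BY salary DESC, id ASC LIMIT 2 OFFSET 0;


Sort by salary DESC (id ASC tiebreak), then skip 0 and take 2
Rows 1 through 2

2 rows:
Olivia, 120000
Dave, 120000


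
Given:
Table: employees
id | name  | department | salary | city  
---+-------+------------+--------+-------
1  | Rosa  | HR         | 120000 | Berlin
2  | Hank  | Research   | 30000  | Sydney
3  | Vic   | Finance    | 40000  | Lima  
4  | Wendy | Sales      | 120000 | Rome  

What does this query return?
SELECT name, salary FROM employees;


Projecting columns: name, salary

4 rows:
Rosa, 120000
Hank, 30000
Vic, 40000
Wendy, 120000


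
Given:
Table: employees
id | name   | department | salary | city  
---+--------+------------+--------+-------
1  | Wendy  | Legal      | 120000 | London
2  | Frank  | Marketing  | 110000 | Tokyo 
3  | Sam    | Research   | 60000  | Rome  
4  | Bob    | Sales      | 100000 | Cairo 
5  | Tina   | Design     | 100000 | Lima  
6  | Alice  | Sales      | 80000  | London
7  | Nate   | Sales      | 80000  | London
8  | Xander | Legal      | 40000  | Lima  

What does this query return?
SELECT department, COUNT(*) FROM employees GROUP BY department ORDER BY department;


Assigning each row to its department group:
  Wendy -> Legal
  Frank -> Marketing
  Sam -> Research
  Bob -> Sales
  Tina -> Design
  Alice -> Sales
  Nate -> Sales
  Xander -> Legal


5 groups:
Design, 1
Legal, 2
Marketing, 1
Research, 1
Sales, 3


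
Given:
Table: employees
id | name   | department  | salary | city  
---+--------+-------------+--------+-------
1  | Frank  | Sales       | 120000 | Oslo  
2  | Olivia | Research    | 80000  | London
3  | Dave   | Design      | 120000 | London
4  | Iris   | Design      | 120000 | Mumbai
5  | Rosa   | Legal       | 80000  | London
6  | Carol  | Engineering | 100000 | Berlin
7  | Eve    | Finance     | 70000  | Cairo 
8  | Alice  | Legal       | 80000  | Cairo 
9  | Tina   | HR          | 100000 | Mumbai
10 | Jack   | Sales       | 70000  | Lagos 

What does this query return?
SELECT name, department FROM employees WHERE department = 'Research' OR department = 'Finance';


Filtering: department = 'Research' OR 'Finance'
Matching: 2 rows

2 rows:
Olivia, Research
Eve, Finance


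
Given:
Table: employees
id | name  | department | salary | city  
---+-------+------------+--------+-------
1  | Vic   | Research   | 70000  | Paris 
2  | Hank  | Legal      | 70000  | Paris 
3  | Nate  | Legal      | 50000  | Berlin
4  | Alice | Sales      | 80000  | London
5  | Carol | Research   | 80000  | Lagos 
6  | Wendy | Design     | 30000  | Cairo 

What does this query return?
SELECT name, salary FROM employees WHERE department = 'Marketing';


Filtering: department = 'Marketing'
Matching rows: 0

Empty result set (0 rows)


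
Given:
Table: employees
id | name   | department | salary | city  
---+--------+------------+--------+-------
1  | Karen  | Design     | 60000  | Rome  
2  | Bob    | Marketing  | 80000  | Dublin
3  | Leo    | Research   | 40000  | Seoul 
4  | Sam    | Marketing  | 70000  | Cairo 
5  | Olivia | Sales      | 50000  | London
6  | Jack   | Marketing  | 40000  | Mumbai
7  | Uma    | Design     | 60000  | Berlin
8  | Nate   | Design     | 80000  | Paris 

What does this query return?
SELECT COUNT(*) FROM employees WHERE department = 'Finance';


Counting rows where department = 'Finance'


0


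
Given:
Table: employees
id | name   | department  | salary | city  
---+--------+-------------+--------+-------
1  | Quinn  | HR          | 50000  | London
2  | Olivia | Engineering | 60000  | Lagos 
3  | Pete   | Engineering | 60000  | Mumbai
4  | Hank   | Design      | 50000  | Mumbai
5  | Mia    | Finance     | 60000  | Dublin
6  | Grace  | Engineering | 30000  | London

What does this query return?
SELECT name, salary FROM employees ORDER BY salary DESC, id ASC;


Sorting by salary DESC, then id ASC for ties

6 rows:
Olivia, 60000
Pete, 60000
Mia, 60000
Quinn, 50000
Hank, 50000
Grace, 30000


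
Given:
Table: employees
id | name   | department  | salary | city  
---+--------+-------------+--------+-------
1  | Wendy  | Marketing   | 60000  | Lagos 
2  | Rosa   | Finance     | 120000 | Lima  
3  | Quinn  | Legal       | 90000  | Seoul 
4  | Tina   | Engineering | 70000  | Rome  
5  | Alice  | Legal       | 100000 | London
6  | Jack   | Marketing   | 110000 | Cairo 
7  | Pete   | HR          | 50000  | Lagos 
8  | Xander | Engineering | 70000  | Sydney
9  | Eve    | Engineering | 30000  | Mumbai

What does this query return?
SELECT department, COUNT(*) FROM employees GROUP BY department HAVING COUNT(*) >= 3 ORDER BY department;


Groups with count >= 3:
  Engineering: 3 -> PASS
  Finance: 1 -> filtered out
  HR: 1 -> filtered out
  Legal: 2 -> filtered out
  Marketing: 2 -> filtered out


1 groups:
Engineering, 3


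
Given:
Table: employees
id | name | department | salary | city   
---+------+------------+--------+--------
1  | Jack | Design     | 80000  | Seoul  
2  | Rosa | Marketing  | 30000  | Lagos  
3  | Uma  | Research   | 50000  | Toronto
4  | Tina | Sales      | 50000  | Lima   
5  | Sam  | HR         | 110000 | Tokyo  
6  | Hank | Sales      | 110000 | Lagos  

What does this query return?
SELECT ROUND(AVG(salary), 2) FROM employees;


SUM(salary) = 430000
COUNT = 6
ROUND(AVG, 2) = ROUND(430000 / 6, 2) = 71666.67

71666.67


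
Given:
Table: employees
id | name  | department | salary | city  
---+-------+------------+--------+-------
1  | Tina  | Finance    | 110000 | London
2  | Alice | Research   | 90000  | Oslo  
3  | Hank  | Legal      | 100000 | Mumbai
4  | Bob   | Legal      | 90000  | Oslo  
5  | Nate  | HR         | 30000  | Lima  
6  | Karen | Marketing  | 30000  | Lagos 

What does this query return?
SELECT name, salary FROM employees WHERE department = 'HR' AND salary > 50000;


Filtering: department = 'HR' AND salary > 50000
Matching: 0 rows

Empty result set (0 rows)


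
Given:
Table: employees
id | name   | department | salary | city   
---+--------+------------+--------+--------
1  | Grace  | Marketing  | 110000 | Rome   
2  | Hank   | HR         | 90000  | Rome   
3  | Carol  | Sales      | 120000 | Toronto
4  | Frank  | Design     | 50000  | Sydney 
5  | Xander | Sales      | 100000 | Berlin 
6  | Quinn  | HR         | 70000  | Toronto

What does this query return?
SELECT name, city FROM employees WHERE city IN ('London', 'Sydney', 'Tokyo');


Filtering: city IN ('London', 'Sydney', 'Tokyo')
Matching: 1 rows

1 rows:
Frank, Sydney


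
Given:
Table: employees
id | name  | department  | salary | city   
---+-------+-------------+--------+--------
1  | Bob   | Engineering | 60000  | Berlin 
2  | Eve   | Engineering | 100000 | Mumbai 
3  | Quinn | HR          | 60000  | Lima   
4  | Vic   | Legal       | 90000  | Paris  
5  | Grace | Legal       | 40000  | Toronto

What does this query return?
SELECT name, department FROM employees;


Projecting columns: name, department

5 rows:
Bob, Engineering
Eve, Engineering
Quinn, HR
Vic, Legal
Grace, Legal


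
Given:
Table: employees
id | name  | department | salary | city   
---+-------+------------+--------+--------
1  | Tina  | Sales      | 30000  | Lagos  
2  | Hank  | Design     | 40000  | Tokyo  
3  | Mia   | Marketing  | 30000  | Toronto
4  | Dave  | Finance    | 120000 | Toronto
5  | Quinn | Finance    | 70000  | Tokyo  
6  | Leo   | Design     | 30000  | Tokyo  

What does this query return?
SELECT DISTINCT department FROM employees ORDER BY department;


All 'department' values (row order): Sales, Design, Marketing, Finance, Finance, Design
Removing duplicates leaves 4 unique value(s).

4 values:
Design
Finance
Marketing
Sales


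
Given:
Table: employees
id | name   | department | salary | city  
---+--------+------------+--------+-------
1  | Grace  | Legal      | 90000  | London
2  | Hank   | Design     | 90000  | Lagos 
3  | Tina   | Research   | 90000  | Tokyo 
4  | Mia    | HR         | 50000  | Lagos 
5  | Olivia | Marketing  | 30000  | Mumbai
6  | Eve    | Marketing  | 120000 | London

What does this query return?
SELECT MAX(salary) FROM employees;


Salaries: 90000, 90000, 90000, 50000, 30000, 120000
MAX = 120000

120000
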